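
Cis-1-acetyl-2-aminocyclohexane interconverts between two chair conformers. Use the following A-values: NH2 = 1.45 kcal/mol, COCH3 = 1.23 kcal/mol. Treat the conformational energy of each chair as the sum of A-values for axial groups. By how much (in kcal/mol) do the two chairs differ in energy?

C1 and C2 have opposite parity, so for the cis isomer the two substituents are one axial and one equatorial in each chair.
Chair I (amino axial, acetyl equatorial): E = 1.45 kcal/mol.
Chair II (amino equatorial, acetyl axial): E = 1.23 kcal/mol.
ΔE = 1.45 − 1.23 = 0.22 kcal/mol; chair II is more stable.

0.22 kcal/mol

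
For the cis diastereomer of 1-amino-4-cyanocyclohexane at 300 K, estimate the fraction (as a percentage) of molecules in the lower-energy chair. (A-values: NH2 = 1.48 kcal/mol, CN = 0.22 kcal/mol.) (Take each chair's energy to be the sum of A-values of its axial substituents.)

89.2%

C1 and C4 have opposite parity, so for the cis isomer the two substituents are one axial and one equatorial in each chair.
Chair I (amino axial, cyano equatorial): E = 1.48 kcal/mol; chair II (amino equatorial, cyano axial): E = 0.22 kcal/mol.
ΔG = 1.26 kcal/mol between the two chairs.
K = exp(ΔG/RT) with R = 1.987×10⁻³ kcal mol⁻¹ K⁻¹ and T = 300 K gives K ≈ 8.28.
Fraction in the lower-energy chair = K/(K+1) = 89.2%.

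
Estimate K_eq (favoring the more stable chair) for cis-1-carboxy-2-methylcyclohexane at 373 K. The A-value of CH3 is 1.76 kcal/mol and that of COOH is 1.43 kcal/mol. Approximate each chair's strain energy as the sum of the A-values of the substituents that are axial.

C1 and C2 have opposite parity, so for the cis isomer the two substituents are one axial and one equatorial in each chair.
Chair I (methyl axial, carboxyl equatorial): E = 1.76 kcal/mol; chair II (methyl equatorial, carboxyl axial): E = 1.43 kcal/mol.
ΔG = 0.33 kcal/mol between the two chairs.
K = exp(ΔG/RT) with R = 1.987×10⁻³ kcal mol⁻¹ K⁻¹ and T = 373 K gives K ≈ 1.56.

K ≈ 1.56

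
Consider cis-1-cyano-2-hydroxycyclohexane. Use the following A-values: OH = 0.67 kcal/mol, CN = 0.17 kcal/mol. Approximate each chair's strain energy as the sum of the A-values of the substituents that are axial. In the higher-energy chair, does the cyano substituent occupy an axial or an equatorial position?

equatorial

C1 and C2 have opposite parity, so for the cis isomer the two substituents are one axial and one equatorial in each chair.
Chair I (hydroxyl axial, cyano equatorial): E = 0.67 kcal/mol.
Chair II (hydroxyl equatorial, cyano axial): E = 0.17 kcal/mol.
Chair I is the less stable (higher-energy) conformer, and in that chair the cyano group is equatorial.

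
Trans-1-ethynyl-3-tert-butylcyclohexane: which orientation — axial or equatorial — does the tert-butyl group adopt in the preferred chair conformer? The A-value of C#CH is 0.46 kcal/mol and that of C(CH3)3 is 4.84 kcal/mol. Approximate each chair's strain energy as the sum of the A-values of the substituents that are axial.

C1 and C3 have the same parity, so for the trans isomer the two substituents are one axial and one equatorial in each chair.
Chair I (ethynyl axial, tert-butyl equatorial): E = 0.46 kcal/mol.
Chair II (ethynyl equatorial, tert-butyl axial): E = 4.84 kcal/mol.
Chair I is the more stable (lower-energy) conformer, and in that chair the tert-butyl group is equatorial.

equatorial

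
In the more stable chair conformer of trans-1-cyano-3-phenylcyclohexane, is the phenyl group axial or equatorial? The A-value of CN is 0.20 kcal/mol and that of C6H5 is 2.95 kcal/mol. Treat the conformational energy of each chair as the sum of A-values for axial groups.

equatorial

C1 and C3 have the same parity, so for the trans isomer the two substituents are one axial and one equatorial in each chair.
Chair I (cyano axial, phenyl equatorial): E = 0.20 kcal/mol.
Chair II (cyano equatorial, phenyl axial): E = 2.95 kcal/mol.
Chair I is the more stable (lower-energy) conformer, and in that chair the phenyl group is equatorial.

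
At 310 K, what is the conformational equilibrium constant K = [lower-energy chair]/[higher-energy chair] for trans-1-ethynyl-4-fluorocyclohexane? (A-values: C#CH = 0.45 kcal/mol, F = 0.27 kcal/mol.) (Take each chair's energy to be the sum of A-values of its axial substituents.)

C1 and C4 have opposite parity, so for the trans isomer the two substituents are e,e in one chair and a,a in the other.
Chair I (ethynyl axial, fluoro axial): E = 0.72 kcal/mol; chair II (ethynyl equatorial, fluoro equatorial): E = 0.00 kcal/mol.
ΔG = 0.72 kcal/mol between the two chairs.
K = exp(ΔG/RT) with R = 1.987×10⁻³ kcal mol⁻¹ K⁻¹ and T = 310 K gives K ≈ 3.22.

K ≈ 3.22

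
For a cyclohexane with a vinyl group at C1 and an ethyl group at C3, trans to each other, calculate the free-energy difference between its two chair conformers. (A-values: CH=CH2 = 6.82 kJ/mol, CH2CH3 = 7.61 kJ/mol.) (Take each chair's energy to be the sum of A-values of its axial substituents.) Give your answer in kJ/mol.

C1 and C3 have the same parity, so for the trans isomer the two substituents are one axial and one equatorial in each chair.
Chair I (vinyl axial, ethyl equatorial): E = 6.82 kJ/mol.
Chair II (vinyl equatorial, ethyl axial): E = 7.61 kJ/mol.
ΔE = 7.61 − 6.82 = 0.79 kJ/mol; chair I is more stable.

0.79 kJ/mol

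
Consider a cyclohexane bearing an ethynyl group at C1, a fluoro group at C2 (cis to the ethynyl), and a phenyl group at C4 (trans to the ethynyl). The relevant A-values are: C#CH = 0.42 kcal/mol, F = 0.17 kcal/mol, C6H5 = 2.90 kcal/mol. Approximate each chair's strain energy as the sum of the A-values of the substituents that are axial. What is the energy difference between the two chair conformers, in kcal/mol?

3.15 kcal/mol

Chair I (ethynyl axial, fluoro equatorial, phenyl axial): E = 3.32 kcal/mol.
Chair II (ethynyl equatorial, fluoro axial, phenyl equatorial): E = 0.17 kcal/mol.
ΔE = 3.32 − 0.17 = 3.15 kcal/mol; chair II is more stable.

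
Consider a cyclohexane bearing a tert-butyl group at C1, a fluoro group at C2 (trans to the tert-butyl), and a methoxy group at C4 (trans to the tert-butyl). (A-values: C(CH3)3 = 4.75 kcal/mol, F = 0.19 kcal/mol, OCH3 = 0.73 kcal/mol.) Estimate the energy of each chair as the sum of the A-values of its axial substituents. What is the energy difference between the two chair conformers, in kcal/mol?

Chair I (tert-butyl axial, fluoro axial, methoxy axial): E = 5.67 kcal/mol.
Chair II (tert-butyl equatorial, fluoro equatorial, methoxy equatorial): E = 0.00 kcal/mol.
ΔE = 5.67 − 0.00 = 5.67 kcal/mol; chair II is more stable.

5.67 kcal/mol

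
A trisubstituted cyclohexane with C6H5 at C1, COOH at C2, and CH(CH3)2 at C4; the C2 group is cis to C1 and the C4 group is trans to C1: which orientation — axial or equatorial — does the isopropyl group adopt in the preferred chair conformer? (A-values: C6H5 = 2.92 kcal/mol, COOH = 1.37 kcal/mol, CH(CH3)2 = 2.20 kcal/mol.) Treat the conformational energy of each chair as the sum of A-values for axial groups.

Chair I (phenyl axial, carboxyl equatorial, isopropyl axial): E = 5.12 kcal/mol.
Chair II (phenyl equatorial, carboxyl axial, isopropyl equatorial): E = 1.37 kcal/mol.
Chair II is the more stable (lower-energy) conformer, and in that chair the isopropyl group is equatorial.

equatorial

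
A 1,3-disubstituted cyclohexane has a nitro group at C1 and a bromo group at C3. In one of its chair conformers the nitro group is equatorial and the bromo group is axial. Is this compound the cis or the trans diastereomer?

C1 and C3 have the same parity, so their axial bonds point in the same direction.
With same-parity carbons, two substituents on the same face are both axial or both equatorial; opposite faces give one of each.
Here the groups are equatorial/axial → opposite face → trans.

trans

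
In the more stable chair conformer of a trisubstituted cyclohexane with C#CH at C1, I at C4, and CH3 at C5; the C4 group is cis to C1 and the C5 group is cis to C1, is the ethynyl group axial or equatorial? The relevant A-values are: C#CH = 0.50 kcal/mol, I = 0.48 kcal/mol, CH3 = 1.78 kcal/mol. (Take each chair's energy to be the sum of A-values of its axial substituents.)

equatorial

Chair I (ethynyl axial, iodo equatorial, methyl axial): E = 2.28 kcal/mol.
Chair II (ethynyl equatorial, iodo axial, methyl equatorial): E = 0.48 kcal/mol.
Chair II is the more stable (lower-energy) conformer, and in that chair the ethynyl group is equatorial.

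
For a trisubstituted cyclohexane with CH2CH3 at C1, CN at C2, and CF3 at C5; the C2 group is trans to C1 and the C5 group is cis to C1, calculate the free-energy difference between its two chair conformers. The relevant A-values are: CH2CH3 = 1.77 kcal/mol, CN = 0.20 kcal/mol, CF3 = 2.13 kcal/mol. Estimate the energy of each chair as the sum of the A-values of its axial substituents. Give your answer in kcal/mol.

Chair I (ethyl axial, cyano axial, trifluoromethyl axial): E = 4.10 kcal/mol.
Chair II (ethyl equatorial, cyano equatorial, trifluoromethyl equatorial): E = 0.00 kcal/mol.
ΔE = 4.10 − 0.00 = 4.10 kcal/mol; chair II is more stable.

4.10 kcal/mol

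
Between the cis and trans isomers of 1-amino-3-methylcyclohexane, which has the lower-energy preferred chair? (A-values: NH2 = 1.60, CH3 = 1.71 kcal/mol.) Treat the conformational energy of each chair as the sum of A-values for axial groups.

cis

At 1,3 positions (parity same): cis → (e,e or a,a); trans → (a,e or e,a).
Best chair for cis: E = 0.00 kcal/mol; best chair for trans: E = 1.60 kcal/mol.
The cis isomer is lower by 1.60 kcal/mol.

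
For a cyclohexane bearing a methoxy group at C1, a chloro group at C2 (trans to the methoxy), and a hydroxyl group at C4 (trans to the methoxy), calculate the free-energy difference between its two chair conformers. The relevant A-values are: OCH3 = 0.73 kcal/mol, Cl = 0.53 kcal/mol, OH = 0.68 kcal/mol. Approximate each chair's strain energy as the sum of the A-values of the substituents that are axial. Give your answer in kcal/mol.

Chair I (methoxy axial, chloro axial, hydroxyl axial): E = 1.94 kcal/mol.
Chair II (methoxy equatorial, chloro equatorial, hydroxyl equatorial): E = 0.00 kcal/mol.
ΔE = 1.94 − 0.00 = 1.94 kcal/mol; chair II is more stable.

1.94 kcal/mol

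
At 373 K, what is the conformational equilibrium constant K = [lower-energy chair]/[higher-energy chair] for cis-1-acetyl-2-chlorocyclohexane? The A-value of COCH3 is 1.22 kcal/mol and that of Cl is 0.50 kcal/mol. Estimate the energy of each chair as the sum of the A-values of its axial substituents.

C1 and C2 have opposite parity, so for the cis isomer the two substituents are one axial and one equatorial in each chair.
Chair I (acetyl axial, chloro equatorial): E = 1.22 kcal/mol; chair II (acetyl equatorial, chloro axial): E = 0.50 kcal/mol.
ΔG = 0.72 kcal/mol between the two chairs.
K = exp(ΔG/RT) with R = 1.987×10⁻³ kcal mol⁻¹ K⁻¹ and T = 373 K gives K ≈ 2.64.

K ≈ 2.64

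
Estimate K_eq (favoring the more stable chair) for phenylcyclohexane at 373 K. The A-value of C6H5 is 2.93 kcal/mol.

One chair has the phenyl group axial (E = 2.93 kcal/mol) and the other has it equatorial (E = 0).
ΔG = 2.93 kcal/mol between the two chairs.
K = exp(ΔG/RT) with R = 1.987×10⁻³ kcal mol⁻¹ K⁻¹ and T = 373 K gives K ≈ 52.1.

K ≈ 52.1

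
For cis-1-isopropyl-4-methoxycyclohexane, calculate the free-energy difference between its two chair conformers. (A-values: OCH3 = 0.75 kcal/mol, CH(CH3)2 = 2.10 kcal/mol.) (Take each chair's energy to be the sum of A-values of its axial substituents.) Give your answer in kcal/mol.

C1 and C4 have opposite parity, so for the cis isomer the two substituents are one axial and one equatorial in each chair.
Chair I (methoxy axial, isopropyl equatorial): E = 0.75 kcal/mol.
Chair II (methoxy equatorial, isopropyl axial): E = 2.10 kcal/mol.
ΔE = 2.10 − 0.75 = 1.35 kcal/mol; chair I is more stable.

1.35 kcal/mol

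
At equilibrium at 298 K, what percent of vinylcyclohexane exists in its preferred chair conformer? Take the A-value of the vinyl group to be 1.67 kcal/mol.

94.4%

One chair has the vinyl group axial (E = 1.67 kcal/mol) and the other has it equatorial (E = 0).
ΔG = 1.67 kcal/mol between the two chairs.
K = exp(ΔG/RT) with R = 1.987×10⁻³ kcal mol⁻¹ K⁻¹ and T = 298 K gives K ≈ 16.8.
Fraction in the lower-energy chair = K/(K+1) = 94.4%.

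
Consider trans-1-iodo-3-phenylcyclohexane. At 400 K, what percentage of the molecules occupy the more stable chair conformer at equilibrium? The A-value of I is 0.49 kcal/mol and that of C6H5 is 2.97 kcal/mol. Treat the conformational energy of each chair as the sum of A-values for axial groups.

C1 and C3 have the same parity, so for the trans isomer the two substituents are one axial and one equatorial in each chair.
Chair I (iodo axial, phenyl equatorial): E = 0.49 kcal/mol; chair II (iodo equatorial, phenyl axial): E = 2.97 kcal/mol.
ΔG = 2.48 kcal/mol between the two chairs.
K = exp(ΔG/RT) with R = 1.987×10⁻³ kcal mol⁻¹ K⁻¹ and T = 400 K gives K ≈ 22.7.
Fraction in the lower-energy chair = K/(K+1) = 95.8%.

95.8%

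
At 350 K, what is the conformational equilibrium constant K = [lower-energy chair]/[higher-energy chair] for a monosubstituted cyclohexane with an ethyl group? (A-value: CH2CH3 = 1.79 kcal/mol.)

K ≈ 13.1

One chair has the ethyl group axial (E = 1.79 kcal/mol) and the other has it equatorial (E = 0).
ΔG = 1.79 kcal/mol between the two chairs.
K = exp(ΔG/RT) with R = 1.987×10⁻³ kcal mol⁻¹ K⁻¹ and T = 350 K gives K ≈ 13.1.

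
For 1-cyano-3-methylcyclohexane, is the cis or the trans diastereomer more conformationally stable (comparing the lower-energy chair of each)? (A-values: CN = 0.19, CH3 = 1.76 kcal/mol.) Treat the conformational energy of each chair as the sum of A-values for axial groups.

cis

At 1,3 positions (parity same): cis → (e,e or a,a); trans → (a,e or e,a).
Best chair for cis: E = 0.00 kcal/mol; best chair for trans: E = 0.19 kcal/mol.
The cis isomer is lower by 0.19 kcal/mol.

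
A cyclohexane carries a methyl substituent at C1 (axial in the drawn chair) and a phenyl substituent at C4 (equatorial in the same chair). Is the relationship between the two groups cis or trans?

cis

C1 and C4 have opposite parity, so their axial bonds point in opposite directions.
With opposite-parity carbons, two substituents on the same face are one axial and one equatorial; opposite faces give both axial or both equatorial.
Here the groups are axial/equatorial → same face → cis.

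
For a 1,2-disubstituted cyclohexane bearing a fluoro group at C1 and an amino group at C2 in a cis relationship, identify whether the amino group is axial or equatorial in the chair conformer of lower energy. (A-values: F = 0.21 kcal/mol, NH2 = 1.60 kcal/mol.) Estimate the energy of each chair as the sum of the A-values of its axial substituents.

C1 and C2 have opposite parity, so for the cis isomer the two substituents are one axial and one equatorial in each chair.
Chair I (fluoro axial, amino equatorial): E = 0.21 kcal/mol.
Chair II (fluoro equatorial, amino axial): E = 1.60 kcal/mol.
Chair I is the more stable (lower-energy) conformer, and in that chair the amino group is equatorial.

equatorial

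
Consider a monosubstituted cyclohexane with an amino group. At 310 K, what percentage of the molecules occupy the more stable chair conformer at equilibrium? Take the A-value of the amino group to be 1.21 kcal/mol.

87.7%

One chair has the amino group axial (E = 1.21 kcal/mol) and the other has it equatorial (E = 0).
ΔG = 1.21 kcal/mol between the two chairs.
K = exp(ΔG/RT) with R = 1.987×10⁻³ kcal mol⁻¹ K⁻¹ and T = 310 K gives K ≈ 7.13.
Fraction in the lower-energy chair = K/(K+1) = 87.7%.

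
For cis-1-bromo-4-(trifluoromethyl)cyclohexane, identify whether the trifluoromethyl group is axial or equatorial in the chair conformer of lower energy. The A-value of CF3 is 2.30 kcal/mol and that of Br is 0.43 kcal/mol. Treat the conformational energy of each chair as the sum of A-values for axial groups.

C1 and C4 have opposite parity, so for the cis isomer the two substituents are one axial and one equatorial in each chair.
Chair I (trifluoromethyl axial, bromo equatorial): E = 2.30 kcal/mol.
Chair II (trifluoromethyl equatorial, bromo axial): E = 0.43 kcal/mol.
Chair II is the more stable (lower-energy) conformer, and in that chair the trifluoromethyl group is equatorial.

equatorial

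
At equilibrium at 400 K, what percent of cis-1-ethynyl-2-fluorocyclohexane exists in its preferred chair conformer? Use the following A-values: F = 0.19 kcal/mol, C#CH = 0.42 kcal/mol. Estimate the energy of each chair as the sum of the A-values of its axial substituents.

57.2%

C1 and C2 have opposite parity, so for the cis isomer the two substituents are one axial and one equatorial in each chair.
Chair I (fluoro axial, ethynyl equatorial): E = 0.19 kcal/mol; chair II (fluoro equatorial, ethynyl axial): E = 0.42 kcal/mol.
ΔG = 0.23 kcal/mol between the two chairs.
K = exp(ΔG/RT) with R = 1.987×10⁻³ kcal mol⁻¹ K⁻¹ and T = 400 K gives K ≈ 1.34.
Fraction in the lower-energy chair = K/(K+1) = 57.2%.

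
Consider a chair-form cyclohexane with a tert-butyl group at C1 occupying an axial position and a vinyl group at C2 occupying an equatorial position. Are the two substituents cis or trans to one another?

C1 and C2 have opposite parity, so their axial bonds point in opposite directions.
With opposite-parity carbons, two substituents on the same face are one axial and one equatorial; opposite faces give both axial or both equatorial.
Here the groups are axial/equatorial → same face → cis.

cis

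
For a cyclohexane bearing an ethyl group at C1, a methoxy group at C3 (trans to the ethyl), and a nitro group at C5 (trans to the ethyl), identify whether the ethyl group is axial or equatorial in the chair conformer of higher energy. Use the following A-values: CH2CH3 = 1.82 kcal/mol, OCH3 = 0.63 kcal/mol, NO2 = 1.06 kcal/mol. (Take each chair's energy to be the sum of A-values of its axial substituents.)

Chair I (ethyl axial, methoxy equatorial, nitro equatorial): E = 1.82 kcal/mol.
Chair II (ethyl equatorial, methoxy axial, nitro axial): E = 1.69 kcal/mol.
Chair I is the less stable (higher-energy) conformer, and in that chair the ethyl group is axial.

axial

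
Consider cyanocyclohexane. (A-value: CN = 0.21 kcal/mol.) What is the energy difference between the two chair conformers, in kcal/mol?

A monosubstituted cyclohexane has one chair with the cyano group axial (E = A = 0.21 kcal/mol) and one with it equatorial (E = 0).
ΔE = 0.21 − 0 = 0.21 kcal/mol.

0.21 kcal/mol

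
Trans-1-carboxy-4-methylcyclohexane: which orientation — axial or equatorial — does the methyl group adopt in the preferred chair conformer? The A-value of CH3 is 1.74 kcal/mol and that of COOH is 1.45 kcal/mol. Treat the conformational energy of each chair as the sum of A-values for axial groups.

C1 and C4 have opposite parity, so for the trans isomer the two substituents are e,e in one chair and a,a in the other.
Chair I (methyl axial, carboxyl axial): E = 3.19 kcal/mol.
Chair II (methyl equatorial, carboxyl equatorial): E = 0.00 kcal/mol.
Chair II is the more stable (lower-energy) conformer, and in that chair the methyl group is equatorial.

equatorial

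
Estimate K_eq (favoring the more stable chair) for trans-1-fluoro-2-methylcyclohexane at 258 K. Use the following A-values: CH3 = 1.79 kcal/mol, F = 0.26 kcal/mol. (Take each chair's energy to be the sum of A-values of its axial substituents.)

C1 and C2 have opposite parity, so for the trans isomer the two substituents are e,e in one chair and a,a in the other.
Chair I (methyl axial, fluoro axial): E = 2.05 kcal/mol; chair II (methyl equatorial, fluoro equatorial): E = 0.00 kcal/mol.
ΔG = 2.05 kcal/mol between the two chairs.
K = exp(ΔG/RT) with R = 1.987×10⁻³ kcal mol⁻¹ K⁻¹ and T = 258 K gives K ≈ 54.5.

K ≈ 54.5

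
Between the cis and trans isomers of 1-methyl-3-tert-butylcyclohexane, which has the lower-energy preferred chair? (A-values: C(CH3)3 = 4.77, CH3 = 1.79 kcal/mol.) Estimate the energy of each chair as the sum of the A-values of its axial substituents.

At 1,3 positions (parity same): cis → (e,e or a,a); trans → (a,e or e,a).
Best chair for cis: E = 0.00 kcal/mol; best chair for trans: E = 1.79 kcal/mol.
The cis isomer is lower by 1.79 kcal/mol.

cis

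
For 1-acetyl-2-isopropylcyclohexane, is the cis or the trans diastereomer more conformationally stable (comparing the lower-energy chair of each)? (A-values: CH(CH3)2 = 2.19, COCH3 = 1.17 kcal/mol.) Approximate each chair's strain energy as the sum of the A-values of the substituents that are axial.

trans

At 1,2 positions (parity opposite): cis → (a,e or e,a); trans → (e,e or a,a).
Best chair for cis: E = 1.17 kcal/mol; best chair for trans: E = 0.00 kcal/mol.
The trans isomer is lower by 1.17 kcal/mol.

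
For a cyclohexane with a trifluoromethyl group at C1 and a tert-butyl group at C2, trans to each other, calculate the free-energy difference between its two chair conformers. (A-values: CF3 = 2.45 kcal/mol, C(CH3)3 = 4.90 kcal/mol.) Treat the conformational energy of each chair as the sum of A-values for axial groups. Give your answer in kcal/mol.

7.35 kcal/mol

C1 and C2 have opposite parity, so for the trans isomer the two substituents are e,e in one chair and a,a in the other.
Chair I (trifluoromethyl axial, tert-butyl axial): E = 7.35 kcal/mol.
Chair II (trifluoromethyl equatorial, tert-butyl equatorial): E = 0.00 kcal/mol.
ΔE = 7.35 − 0.00 = 7.35 kcal/mol; chair II is more stable.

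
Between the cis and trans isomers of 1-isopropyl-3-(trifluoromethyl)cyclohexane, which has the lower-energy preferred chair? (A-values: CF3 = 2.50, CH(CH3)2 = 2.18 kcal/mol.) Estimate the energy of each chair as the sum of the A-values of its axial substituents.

cis

At 1,3 positions (parity same): cis → (e,e or a,a); trans → (a,e or e,a).
Best chair for cis: E = 0.00 kcal/mol; best chair for trans: E = 2.18 kcal/mol.
The cis isomer is lower by 2.18 kcal/mol.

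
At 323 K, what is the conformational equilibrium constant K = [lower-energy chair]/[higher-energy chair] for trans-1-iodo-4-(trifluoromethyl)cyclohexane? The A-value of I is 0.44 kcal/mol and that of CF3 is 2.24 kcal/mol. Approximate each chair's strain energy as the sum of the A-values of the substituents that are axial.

K ≈ 65.1

C1 and C4 have opposite parity, so for the trans isomer the two substituents are e,e in one chair and a,a in the other.
Chair I (iodo axial, trifluoromethyl axial): E = 2.68 kcal/mol; chair II (iodo equatorial, trifluoromethyl equatorial): E = 0.00 kcal/mol.
ΔG = 2.68 kcal/mol between the two chairs.
K = exp(ΔG/RT) with R = 1.987×10⁻³ kcal mol⁻¹ K⁻¹ and T = 323 K gives K ≈ 65.1.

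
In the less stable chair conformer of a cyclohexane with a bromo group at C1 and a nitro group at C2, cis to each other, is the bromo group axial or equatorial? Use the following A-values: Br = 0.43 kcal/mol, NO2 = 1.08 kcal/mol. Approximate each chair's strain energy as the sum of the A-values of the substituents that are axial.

equatorial

C1 and C2 have opposite parity, so for the cis isomer the two substituents are one axial and one equatorial in each chair.
Chair I (bromo axial, nitro equatorial): E = 0.43 kcal/mol.
Chair II (bromo equatorial, nitro axial): E = 1.08 kcal/mol.
Chair II is the less stable (higher-energy) conformer, and in that chair the bromo group is equatorial.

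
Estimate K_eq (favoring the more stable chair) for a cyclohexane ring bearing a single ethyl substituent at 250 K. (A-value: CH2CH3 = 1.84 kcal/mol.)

K ≈ 40.6

One chair has the ethyl group axial (E = 1.84 kcal/mol) and the other has it equatorial (E = 0).
ΔG = 1.84 kcal/mol between the two chairs.
K = exp(ΔG/RT) with R = 1.987×10⁻³ kcal mol⁻¹ K⁻¹ and T = 250 K gives K ≈ 40.6.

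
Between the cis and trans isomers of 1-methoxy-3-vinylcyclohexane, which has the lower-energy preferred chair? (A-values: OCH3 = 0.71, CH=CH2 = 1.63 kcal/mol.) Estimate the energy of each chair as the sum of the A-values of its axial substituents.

cis

At 1,3 positions (parity same): cis → (e,e or a,a); trans → (a,e or e,a).
Best chair for cis: E = 0.00 kcal/mol; best chair for trans: E = 0.71 kcal/mol.
The cis isomer is lower by 0.71 kcal/mol.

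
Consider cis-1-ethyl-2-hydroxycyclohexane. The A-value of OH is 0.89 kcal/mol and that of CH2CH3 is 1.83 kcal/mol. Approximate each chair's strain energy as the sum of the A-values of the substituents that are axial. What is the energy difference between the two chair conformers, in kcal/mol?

C1 and C2 have opposite parity, so for the cis isomer the two substituents are one axial and one equatorial in each chair.
Chair I (hydroxyl axial, ethyl equatorial): E = 0.89 kcal/mol.
Chair II (hydroxyl equatorial, ethyl axial): E = 1.83 kcal/mol.
ΔE = 1.83 − 0.89 = 0.94 kcal/mol; chair I is more stable.

0.94 kcal/mol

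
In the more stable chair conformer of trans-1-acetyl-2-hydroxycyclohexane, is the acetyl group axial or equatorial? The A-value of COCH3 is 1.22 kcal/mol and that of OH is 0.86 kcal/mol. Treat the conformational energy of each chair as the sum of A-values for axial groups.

C1 and C2 have opposite parity, so for the trans isomer the two substituents are e,e in one chair and a,a in the other.
Chair I (acetyl axial, hydroxyl axial): E = 2.08 kcal/mol.
Chair II (acetyl equatorial, hydroxyl equatorial): E = 0.00 kcal/mol.
Chair II is the more stable (lower-energy) conformer, and in that chair the acetyl group is equatorial.

equatorial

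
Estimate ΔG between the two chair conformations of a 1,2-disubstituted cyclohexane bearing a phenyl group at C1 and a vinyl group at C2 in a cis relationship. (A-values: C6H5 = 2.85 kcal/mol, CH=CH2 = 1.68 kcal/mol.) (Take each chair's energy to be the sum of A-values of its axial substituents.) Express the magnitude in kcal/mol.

1.17 kcal/mol

C1 and C2 have opposite parity, so for the cis isomer the two substituents are one axial and one equatorial in each chair.
Chair I (phenyl axial, vinyl equatorial): E = 2.85 kcal/mol.
Chair II (phenyl equatorial, vinyl axial): E = 1.68 kcal/mol.
ΔE = 2.85 − 1.68 = 1.17 kcal/mol; chair II is more stable.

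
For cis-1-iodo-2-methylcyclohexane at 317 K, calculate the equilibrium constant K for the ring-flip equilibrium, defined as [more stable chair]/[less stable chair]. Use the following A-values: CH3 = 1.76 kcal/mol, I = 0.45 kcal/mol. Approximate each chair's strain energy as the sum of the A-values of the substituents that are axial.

C1 and C2 have opposite parity, so for the cis isomer the two substituents are one axial and one equatorial in each chair.
Chair I (methyl axial, iodo equatorial): E = 1.76 kcal/mol; chair II (methyl equatorial, iodo axial): E = 0.45 kcal/mol.
ΔG = 1.31 kcal/mol between the two chairs.
K = exp(ΔG/RT) with R = 1.987×10⁻³ kcal mol⁻¹ K⁻¹ and T = 317 K gives K ≈ 8.

K ≈ 8.00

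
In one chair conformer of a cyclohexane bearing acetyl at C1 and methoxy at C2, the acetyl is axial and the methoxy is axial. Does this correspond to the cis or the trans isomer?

trans

C1 and C2 have opposite parity, so their axial bonds point in opposite directions.
With opposite-parity carbons, two substituents on the same face are one axial and one equatorial; opposite faces give both axial or both equatorial.
Here the groups are axial/axial → opposite face → trans.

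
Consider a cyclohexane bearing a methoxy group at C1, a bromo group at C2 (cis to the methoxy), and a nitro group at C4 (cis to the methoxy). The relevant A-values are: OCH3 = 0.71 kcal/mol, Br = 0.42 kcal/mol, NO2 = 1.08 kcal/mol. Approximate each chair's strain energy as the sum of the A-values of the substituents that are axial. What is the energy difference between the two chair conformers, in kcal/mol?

0.79 kcal/mol

Chair I (methoxy axial, bromo equatorial, nitro equatorial): E = 0.71 kcal/mol.
Chair II (methoxy equatorial, bromo axial, nitro axial): E = 1.50 kcal/mol.
ΔE = 1.50 − 0.71 = 0.79 kcal/mol; chair I is more stable.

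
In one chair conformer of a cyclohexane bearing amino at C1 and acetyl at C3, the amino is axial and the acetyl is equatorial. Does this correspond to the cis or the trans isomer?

C1 and C3 have the same parity, so their axial bonds point in the same direction.
With same-parity carbons, two substituents on the same face are both axial or both equatorial; opposite faces give one of each.
Here the groups are axial/equatorial → opposite face → trans.

trans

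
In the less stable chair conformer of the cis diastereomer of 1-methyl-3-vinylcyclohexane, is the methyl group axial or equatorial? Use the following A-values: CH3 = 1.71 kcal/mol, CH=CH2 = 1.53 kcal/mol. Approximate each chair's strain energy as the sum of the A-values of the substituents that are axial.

axial

C1 and C3 have the same parity, so for the cis isomer the two substituents are e,e in one chair and a,a in the other.
Chair I (methyl axial, vinyl axial): E = 3.24 kcal/mol.
Chair II (methyl equatorial, vinyl equatorial): E = 0.00 kcal/mol.
Chair I is the less stable (higher-energy) conformer, and in that chair the methyl group is axial.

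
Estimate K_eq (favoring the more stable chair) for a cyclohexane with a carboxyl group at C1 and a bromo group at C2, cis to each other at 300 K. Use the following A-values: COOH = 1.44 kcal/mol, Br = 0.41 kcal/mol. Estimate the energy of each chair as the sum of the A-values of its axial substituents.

C1 and C2 have opposite parity, so for the cis isomer the two substituents are one axial and one equatorial in each chair.
Chair I (carboxyl axial, bromo equatorial): E = 1.44 kcal/mol; chair II (carboxyl equatorial, bromo axial): E = 0.41 kcal/mol.
ΔG = 1.03 kcal/mol between the two chairs.
K = exp(ΔG/RT) with R = 1.987×10⁻³ kcal mol⁻¹ K⁻¹ and T = 300 K gives K ≈ 5.63.

K ≈ 5.63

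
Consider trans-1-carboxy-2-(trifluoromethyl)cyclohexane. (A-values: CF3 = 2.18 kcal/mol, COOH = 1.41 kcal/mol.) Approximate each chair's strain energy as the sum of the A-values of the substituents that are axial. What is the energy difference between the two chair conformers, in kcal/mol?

C1 and C2 have opposite parity, so for the trans isomer the two substituents are e,e in one chair and a,a in the other.
Chair I (trifluoromethyl axial, carboxyl axial): E = 3.59 kcal/mol.
Chair II (trifluoromethyl equatorial, carboxyl equatorial): E = 0.00 kcal/mol.
ΔE = 3.59 − 0.00 = 3.59 kcal/mol; chair II is more stable.

3.59 kcal/mol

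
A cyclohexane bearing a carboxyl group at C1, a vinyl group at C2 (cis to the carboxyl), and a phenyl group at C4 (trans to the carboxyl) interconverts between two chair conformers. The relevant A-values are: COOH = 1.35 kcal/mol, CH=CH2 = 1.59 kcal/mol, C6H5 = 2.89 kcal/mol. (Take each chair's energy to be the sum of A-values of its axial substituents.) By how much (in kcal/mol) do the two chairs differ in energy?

2.65 kcal/mol

Chair I (carboxyl axial, vinyl equatorial, phenyl axial): E = 4.24 kcal/mol.
Chair II (carboxyl equatorial, vinyl axial, phenyl equatorial): E = 1.59 kcal/mol.
ΔE = 4.24 − 1.59 = 2.65 kcal/mol; chair II is more stable.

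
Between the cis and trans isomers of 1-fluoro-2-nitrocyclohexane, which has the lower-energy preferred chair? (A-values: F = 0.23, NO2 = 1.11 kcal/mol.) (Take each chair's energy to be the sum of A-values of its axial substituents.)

At 1,2 positions (parity opposite): cis → (a,e or e,a); trans → (e,e or a,a).
Best chair for cis: E = 0.23 kcal/mol; best chair for trans: E = 0.00 kcal/mol.
The trans isomer is lower by 0.23 kcal/mol.

trans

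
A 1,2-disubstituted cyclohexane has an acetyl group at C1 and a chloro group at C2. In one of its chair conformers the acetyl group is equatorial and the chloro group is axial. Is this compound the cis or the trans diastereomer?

cis

C1 and C2 have opposite parity, so their axial bonds point in opposite directions.
With opposite-parity carbons, two substituents on the same face are one axial and one equatorial; opposite faces give both axial or both equatorial.
Here the groups are equatorial/axial → same face → cis.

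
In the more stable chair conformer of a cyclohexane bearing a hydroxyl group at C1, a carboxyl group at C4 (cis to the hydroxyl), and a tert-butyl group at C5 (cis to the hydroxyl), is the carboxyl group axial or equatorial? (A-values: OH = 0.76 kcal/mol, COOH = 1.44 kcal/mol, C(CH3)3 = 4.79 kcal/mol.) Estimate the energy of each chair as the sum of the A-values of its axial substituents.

axial

Chair I (hydroxyl axial, carboxyl equatorial, tert-butyl axial): E = 5.55 kcal/mol.
Chair II (hydroxyl equatorial, carboxyl axial, tert-butyl equatorial): E = 1.44 kcal/mol.
Chair II is the more stable (lower-energy) conformer, and in that chair the carboxyl group is axial.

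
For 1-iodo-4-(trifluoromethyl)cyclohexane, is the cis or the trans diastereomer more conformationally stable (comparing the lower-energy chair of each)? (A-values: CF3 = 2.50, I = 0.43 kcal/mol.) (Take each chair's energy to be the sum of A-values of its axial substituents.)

trans

At 1,4 positions (parity opposite): cis → (a,e or e,a); trans → (e,e or a,a).
Best chair for cis: E = 0.43 kcal/mol; best chair for trans: E = 0.00 kcal/mol.
The trans isomer is lower by 0.43 kcal/mol.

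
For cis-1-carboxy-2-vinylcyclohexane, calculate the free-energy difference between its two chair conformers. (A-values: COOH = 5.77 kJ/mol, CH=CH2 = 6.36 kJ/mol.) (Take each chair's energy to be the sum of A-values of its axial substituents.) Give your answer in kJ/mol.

C1 and C2 have opposite parity, so for the cis isomer the two substituents are one axial and one equatorial in each chair.
Chair I (carboxyl axial, vinyl equatorial): E = 5.77 kJ/mol.
Chair II (carboxyl equatorial, vinyl axial): E = 6.36 kJ/mol.
ΔE = 6.36 − 5.77 = 0.59 kJ/mol; chair I is more stable.

0.59 kJ/mol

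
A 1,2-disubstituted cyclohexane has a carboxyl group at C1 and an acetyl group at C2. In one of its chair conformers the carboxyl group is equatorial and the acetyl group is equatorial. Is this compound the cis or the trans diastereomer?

C1 and C2 have opposite parity, so their axial bonds point in opposite directions.
With opposite-parity carbons, two substituents on the same face are one axial and one equatorial; opposite faces give both axial or both equatorial.
Here the groups are equatorial/equatorial → opposite face → trans.

trans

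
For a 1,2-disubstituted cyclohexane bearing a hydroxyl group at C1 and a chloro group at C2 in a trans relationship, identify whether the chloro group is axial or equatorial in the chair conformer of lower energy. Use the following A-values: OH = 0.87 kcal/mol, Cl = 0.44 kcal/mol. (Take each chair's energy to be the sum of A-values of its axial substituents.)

C1 and C2 have opposite parity, so for the trans isomer the two substituents are e,e in one chair and a,a in the other.
Chair I (hydroxyl axial, chloro axial): E = 1.31 kcal/mol.
Chair II (hydroxyl equatorial, chloro equatorial): E = 0.00 kcal/mol.
Chair II is the more stable (lower-energy) conformer, and in that chair the chloro group is equatorial.

equatorial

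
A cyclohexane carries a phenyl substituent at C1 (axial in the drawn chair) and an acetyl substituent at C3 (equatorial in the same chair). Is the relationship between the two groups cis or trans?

C1 and C3 have the same parity, so their axial bonds point in the same direction.
With same-parity carbons, two substituents on the same face are both axial or both equatorial; opposite faces give one of each.
Here the groups are axial/equatorial → opposite face → trans.

trans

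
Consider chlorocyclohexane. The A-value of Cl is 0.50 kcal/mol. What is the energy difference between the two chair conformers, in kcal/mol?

0.50 kcal/mol

A monosubstituted cyclohexane has one chair with the chloro group axial (E = A = 0.50 kcal/mol) and one with it equatorial (E = 0).
ΔE = 0.50 − 0 = 0.50 kcal/mol.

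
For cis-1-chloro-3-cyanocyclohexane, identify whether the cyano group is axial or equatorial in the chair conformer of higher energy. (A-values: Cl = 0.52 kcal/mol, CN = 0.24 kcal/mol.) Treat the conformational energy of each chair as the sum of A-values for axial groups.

C1 and C3 have the same parity, so for the cis isomer the two substituents are e,e in one chair and a,a in the other.
Chair I (chloro axial, cyano axial): E = 0.76 kcal/mol.
Chair II (chloro equatorial, cyano equatorial): E = 0.00 kcal/mol.
Chair I is the less stable (higher-energy) conformer, and in that chair the cyano group is axial.

axial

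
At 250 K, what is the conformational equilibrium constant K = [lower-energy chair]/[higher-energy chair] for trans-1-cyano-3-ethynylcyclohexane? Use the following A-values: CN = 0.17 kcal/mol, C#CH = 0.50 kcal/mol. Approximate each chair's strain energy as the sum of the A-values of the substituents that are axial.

K ≈ 1.94

C1 and C3 have the same parity, so for the trans isomer the two substituents are one axial and one equatorial in each chair.
Chair I (cyano axial, ethynyl equatorial): E = 0.17 kcal/mol; chair II (cyano equatorial, ethynyl axial): E = 0.50 kcal/mol.
ΔG = 0.33 kcal/mol between the two chairs.
K = exp(ΔG/RT) with R = 1.987×10⁻³ kcal mol⁻¹ K⁻¹ and T = 250 K gives K ≈ 1.94.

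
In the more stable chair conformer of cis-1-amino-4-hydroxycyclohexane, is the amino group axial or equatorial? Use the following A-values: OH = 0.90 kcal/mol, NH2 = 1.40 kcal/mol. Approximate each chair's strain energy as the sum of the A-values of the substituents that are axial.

C1 and C4 have opposite parity, so for the cis isomer the two substituents are one axial and one equatorial in each chair.
Chair I (hydroxyl axial, amino equatorial): E = 0.90 kcal/mol.
Chair II (hydroxyl equatorial, amino axial): E = 1.40 kcal/mol.
Chair I is the more stable (lower-energy) conformer, and in that chair the amino group is equatorial.

equatorial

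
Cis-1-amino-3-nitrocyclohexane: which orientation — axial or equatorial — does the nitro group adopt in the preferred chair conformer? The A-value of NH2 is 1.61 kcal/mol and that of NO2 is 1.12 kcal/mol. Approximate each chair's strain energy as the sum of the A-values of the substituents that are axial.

C1 and C3 have the same parity, so for the cis isomer the two substituents are e,e in one chair and a,a in the other.
Chair I (amino axial, nitro axial): E = 2.73 kcal/mol.
Chair II (amino equatorial, nitro equatorial): E = 0.00 kcal/mol.
Chair II is the more stable (lower-energy) conformer, and in that chair the nitro group is equatorial.

equatorial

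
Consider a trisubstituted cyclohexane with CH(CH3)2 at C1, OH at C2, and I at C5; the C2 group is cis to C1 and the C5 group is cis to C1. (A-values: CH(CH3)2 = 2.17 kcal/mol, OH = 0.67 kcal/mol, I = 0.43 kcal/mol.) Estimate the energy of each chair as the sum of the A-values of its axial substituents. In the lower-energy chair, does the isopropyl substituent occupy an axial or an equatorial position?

Chair I (isopropyl axial, hydroxyl equatorial, iodo axial): E = 2.60 kcal/mol.
Chair II (isopropyl equatorial, hydroxyl axial, iodo equatorial): E = 0.67 kcal/mol.
Chair II is the more stable (lower-energy) conformer, and in that chair the isopropyl group is equatorial.

equatorial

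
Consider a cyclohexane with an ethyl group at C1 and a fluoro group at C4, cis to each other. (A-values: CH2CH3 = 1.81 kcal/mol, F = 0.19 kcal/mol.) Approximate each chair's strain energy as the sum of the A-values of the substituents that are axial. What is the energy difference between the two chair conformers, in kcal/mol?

1.62 kcal/mol

C1 and C4 have opposite parity, so for the cis isomer the two substituents are one axial and one equatorial in each chair.
Chair I (ethyl axial, fluoro equatorial): E = 1.81 kcal/mol.
Chair II (ethyl equatorial, fluoro axial): E = 0.19 kcal/mol.
ΔE = 1.81 − 0.19 = 1.62 kcal/mol; chair II is more stable.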